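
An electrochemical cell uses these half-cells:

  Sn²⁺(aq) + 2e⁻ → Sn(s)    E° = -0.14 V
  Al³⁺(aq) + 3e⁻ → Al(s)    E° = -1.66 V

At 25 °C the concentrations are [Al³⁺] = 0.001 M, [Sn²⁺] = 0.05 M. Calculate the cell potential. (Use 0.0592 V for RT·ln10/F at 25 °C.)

The Sn²⁺/Sn couple has the higher reduction potential and acts as the cathode, so E°_cell = -0.14 − (-1.66) = 1.52 V.
Balancing electrons gives n = 6; the reaction quotient is Q = [Al³⁺]^2/[Sn²⁺]^3 = 0.00800.
At 25 °C, E = E° − (0.0592/n) log Q = 1.52 − (0.0592/6)(-2.097) = 1.520 + 0.021 = 1.541 V.

1.54 V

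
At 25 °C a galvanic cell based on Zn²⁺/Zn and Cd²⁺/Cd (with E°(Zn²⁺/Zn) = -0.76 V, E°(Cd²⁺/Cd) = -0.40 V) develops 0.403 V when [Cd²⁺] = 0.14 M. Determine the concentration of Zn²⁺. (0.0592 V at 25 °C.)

From the Nernst equation, log Q = n(E° − E)/0.0592 = 2(0.36 − 0.403)/0.0592 = -1.453, so Q = 0.0353.
With Q = [Zn²⁺]/[Cd²⁺] and the known concentrations, [Zn²⁺] in the numerator gives [Zn²⁺] = 0.0049 M.

0.0049 M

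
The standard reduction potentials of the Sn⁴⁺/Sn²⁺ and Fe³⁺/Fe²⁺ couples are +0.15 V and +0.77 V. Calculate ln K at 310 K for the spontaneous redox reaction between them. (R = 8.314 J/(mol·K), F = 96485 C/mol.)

E°_cell = +0.77 − (+0.15) = 0.62 V, with n = 2 electrons transferred.
At equilibrium E = 0, so the Nernst equation gives ln K = nFE°/RT = (2)(96485)(0.62)/((8.314)(310)) = 46.42.

ln K = 46.4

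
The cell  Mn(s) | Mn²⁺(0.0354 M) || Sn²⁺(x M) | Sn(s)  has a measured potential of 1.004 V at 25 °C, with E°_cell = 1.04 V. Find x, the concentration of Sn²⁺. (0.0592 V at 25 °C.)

0.0022 M

From the Nernst equation, log Q = n(E° − E)/0.0592 = 2(1.04 − 1.004)/0.0592 = 1.216, so Q = 16.5.
With Q = [Mn²⁺]/[Sn²⁺] and the known concentrations, [Sn²⁺] in the denominator gives [Sn²⁺] = 0.0022 M.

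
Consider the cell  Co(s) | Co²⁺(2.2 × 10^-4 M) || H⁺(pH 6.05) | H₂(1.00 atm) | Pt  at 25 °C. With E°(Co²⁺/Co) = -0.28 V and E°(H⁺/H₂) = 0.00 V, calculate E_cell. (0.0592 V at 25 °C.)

0.030 V

The hydrogen couple is the cathode, so E°_cell = 0.28 V; n = 2.
[H⁺] = 10^(−6.05) = 8.9 × 10^-7 M, and Q = [Co²⁺]·P(H₂) / [H⁺]^2 = 2.77 × 10^8.
E = E° − (0.0592/2) log Q = 0.28 − (0.0592/2)(8.442) = 0.030 V.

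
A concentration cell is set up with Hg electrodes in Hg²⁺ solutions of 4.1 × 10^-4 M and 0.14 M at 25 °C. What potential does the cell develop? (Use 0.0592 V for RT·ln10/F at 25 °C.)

Both half-cells are Hg²⁺/Hg, so E°_cell = 0. The concentrated side is the cathode; the cell reaction moves Hg²⁺ from high to low concentration with n = 2.
Q = [Hg²⁺]_dilute/[Hg²⁺]_conc = 4.1 × 10^-4/0.14 = 0.00293.
E = 0 − (0.0592/2) log Q = −(0.0592/2)(-2.533) = 0.0750 V.

0.075 V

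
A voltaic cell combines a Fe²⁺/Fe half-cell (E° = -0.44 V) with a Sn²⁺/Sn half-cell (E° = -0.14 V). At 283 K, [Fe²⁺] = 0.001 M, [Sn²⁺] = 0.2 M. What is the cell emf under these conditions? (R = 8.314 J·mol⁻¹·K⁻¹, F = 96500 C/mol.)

The Sn²⁺/Sn couple has the higher reduction potential and acts as the cathode, so E°_cell = -0.14 − (-0.44) = 0.30 V.
Balancing electrons gives n = 2; the reaction quotient is Q = [Fe²⁺]/[Sn²⁺] = 0.00500.
E = E° − (RT/nF) ln Q = 0.30 − (8.314×283)/(2×96500) × (-5.298) = 0.300 + 0.065 = 0.365 V.

0.365 V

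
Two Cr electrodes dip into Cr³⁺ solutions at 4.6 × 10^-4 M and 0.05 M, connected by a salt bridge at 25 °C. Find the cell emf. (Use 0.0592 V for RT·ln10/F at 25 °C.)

Both half-cells are Cr³⁺/Cr, so E°_cell = 0. The concentrated side is the cathode; the cell reaction moves Cr³⁺ from high to low concentration with n = 3.
Q = [Cr³⁺]_dilute/[Cr³⁺]_conc = 4.6 × 10^-4/0.05 = 0.00920.
E = 0 − (0.0592/3) log Q = −(0.0592/3)(-2.036) = 0.0402 V.

0.040 V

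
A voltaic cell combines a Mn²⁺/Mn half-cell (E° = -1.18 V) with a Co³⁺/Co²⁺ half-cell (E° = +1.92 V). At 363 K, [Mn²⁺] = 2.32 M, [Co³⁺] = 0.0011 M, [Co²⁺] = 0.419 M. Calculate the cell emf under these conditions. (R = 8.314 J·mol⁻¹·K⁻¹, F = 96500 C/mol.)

2.90 V

The Co³⁺/Co²⁺ couple has the higher reduction potential and acts as the cathode, so E°_cell = +1.92 − (-1.18) = 3.10 V.
Balancing electrons gives n = 2; the reaction quotient is Q = [Mn²⁺]·[Co²⁺]^2/[Co³⁺]^2 = 3.37 × 10^5.
E = E° − (RT/nF) ln Q = 3.10 − (8.314×363)/(2×96500) × (12.727) = 3.100 − 0.199 = 2.901 V.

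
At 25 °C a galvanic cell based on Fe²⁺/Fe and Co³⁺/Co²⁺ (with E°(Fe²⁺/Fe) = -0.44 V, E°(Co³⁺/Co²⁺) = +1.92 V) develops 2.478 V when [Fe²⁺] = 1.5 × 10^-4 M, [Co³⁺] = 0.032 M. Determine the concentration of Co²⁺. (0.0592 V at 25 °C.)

0.027 M

From the Nernst equation, log Q = n(E° − E)/0.0592 = 2(2.36 − 2.478)/0.0592 = -3.986, so Q = 1.03 × 10^-4.
With Q = [Fe²⁺]·[Co²⁺]^2/[Co³⁺]^2 and the known concentrations, [Co²⁺]^2 in the numerator gives [Co²⁺] = 0.027 M.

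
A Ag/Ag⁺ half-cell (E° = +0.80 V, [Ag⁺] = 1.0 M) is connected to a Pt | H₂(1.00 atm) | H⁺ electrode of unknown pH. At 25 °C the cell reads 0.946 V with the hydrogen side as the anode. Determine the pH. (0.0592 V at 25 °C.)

pH = 2.47

E°_cell = 0.80 V and n = 2.
log Q = n(E° − E)/0.0592 = 2×(0.80 − 0.946)/0.0592 = -4.932.
With Q = [H⁺]^2 / ([Ag⁺]^2·P(H₂)), solving for [H⁺] gives log[H⁺] = -2.466, so pH = 2.47.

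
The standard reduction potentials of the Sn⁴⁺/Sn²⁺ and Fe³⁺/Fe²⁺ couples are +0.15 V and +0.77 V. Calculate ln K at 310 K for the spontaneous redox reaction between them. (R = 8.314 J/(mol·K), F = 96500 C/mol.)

ln K = 46.4

E°_cell = +0.77 − (+0.15) = 0.62 V, with n = 2 electrons transferred.
At equilibrium E = 0, so the Nernst equation gives ln K = nFE°/RT = (2)(96500)(0.62)/((8.314)(310)) = 46.43.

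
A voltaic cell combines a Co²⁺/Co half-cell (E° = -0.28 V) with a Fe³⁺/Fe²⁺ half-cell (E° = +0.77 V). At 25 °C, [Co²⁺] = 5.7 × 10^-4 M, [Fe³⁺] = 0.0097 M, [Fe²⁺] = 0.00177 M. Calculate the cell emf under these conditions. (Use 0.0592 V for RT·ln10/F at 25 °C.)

The Fe³⁺/Fe²⁺ couple has the higher reduction potential and acts as the cathode, so E°_cell = +0.77 − (-0.28) = 1.05 V.
Balancing electrons gives n = 2; the reaction quotient is Q = [Co²⁺]·[Fe²⁺]^2/[Fe³⁺]^2 = 1.9 × 10^-5.
At 25 °C, E = E° − (0.0592/n) log Q = 1.05 − (0.0592/2)(-4.722) = 1.050 + 0.140 = 1.190 V.

1.19 V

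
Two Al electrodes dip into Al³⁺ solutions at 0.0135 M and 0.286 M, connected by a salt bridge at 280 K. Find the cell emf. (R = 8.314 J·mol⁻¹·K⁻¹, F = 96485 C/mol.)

Both half-cells are Al³⁺/Al, so E°_cell = 0. The concentrated side is the cathode; the cell reaction moves Al³⁺ from high to low concentration with n = 3.
Q = [Al³⁺]_dilute/[Al³⁺]_conc = 0.0135/0.286 = 0.0472.
E = 0 − (RT/nF) ln Q = −((8.314×280)/(3×96485))(-3.053) = 0.0246 V.

0.025 V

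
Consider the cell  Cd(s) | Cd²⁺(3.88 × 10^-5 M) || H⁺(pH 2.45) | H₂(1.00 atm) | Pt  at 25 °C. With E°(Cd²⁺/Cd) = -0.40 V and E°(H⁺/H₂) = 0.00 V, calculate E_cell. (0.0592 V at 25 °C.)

0.39 V

The hydrogen couple is the cathode, so E°_cell = 0.40 V; n = 2.
[H⁺] = 10^(−2.45) = 0.0035 M, and Q = [Cd²⁺]·P(H₂) / [H⁺]^2 = 3.08.
E = E° − (0.0592/2) log Q = 0.40 − (0.0592/2)(0.489) = 0.386 V.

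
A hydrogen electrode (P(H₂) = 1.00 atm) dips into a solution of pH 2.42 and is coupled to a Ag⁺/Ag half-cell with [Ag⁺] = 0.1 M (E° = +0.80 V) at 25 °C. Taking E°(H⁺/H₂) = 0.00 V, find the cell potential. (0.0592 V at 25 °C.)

0.88 V

The Ag⁺/Ag couple is the cathode, so E°_cell = 0.80 V; n = 2.
[H⁺] = 10^(−2.42) = 0.0038 M, and Q = [H⁺]^2 / ([Ag⁺]^2·P(H₂)) = 0.00145.
E = E° − (0.0592/2) log Q = 0.80 − (0.0592/2)(-2.840) = 0.884 V.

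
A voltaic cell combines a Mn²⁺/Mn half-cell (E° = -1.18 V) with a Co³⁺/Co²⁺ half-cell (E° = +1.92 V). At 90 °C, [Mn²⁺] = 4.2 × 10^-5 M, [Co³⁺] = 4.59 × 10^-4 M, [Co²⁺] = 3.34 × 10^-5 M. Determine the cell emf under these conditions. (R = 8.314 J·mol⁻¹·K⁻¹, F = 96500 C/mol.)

The Co³⁺/Co²⁺ couple has the higher reduction potential and acts as the cathode, so E°_cell = +1.92 − (-1.18) = 3.10 V.
Balancing electrons gives n = 2; the reaction quotient is Q = [Mn²⁺]·[Co²⁺]^2/[Co³⁺]^2 = 2.22 × 10^-7.
E = E° − (RT/nF) ln Q = 3.10 − (8.314×363)/(2×96500) × (-15.319) = 3.100 + 0.240 = 3.340 V.

3.34 V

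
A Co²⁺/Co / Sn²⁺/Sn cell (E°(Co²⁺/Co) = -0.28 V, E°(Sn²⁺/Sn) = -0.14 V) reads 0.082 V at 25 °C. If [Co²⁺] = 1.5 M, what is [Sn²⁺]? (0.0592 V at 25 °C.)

From the Nernst equation, log Q = n(E° − E)/0.0592 = 2(0.14 − 0.082)/0.0592 = 1.959, so Q = 91.1.
With Q = [Co²⁺]/[Sn²⁺] and the known concentrations, [Sn²⁺] in the denominator gives [Sn²⁺] = 0.016 M.

0.016 M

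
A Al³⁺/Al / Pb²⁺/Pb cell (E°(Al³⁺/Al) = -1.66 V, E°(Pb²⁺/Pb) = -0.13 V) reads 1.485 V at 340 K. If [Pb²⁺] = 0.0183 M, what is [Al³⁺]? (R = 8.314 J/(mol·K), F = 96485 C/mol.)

0.25 M

From the Nernst equation, ln Q = nF(E° − E)/RT = 6×96485×(1.53 − 1.485)/(8.314×340) = 9.216, so Q = 1.01 × 10^4.
With Q = [Al³⁺]^2/[Pb²⁺]^3 and the known concentrations, [Al³⁺]^2 in the numerator gives [Al³⁺] = 0.25 M.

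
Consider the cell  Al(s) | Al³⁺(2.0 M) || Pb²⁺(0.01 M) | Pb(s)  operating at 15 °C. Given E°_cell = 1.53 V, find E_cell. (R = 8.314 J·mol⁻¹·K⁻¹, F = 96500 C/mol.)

1.47 V

Balancing electrons gives n = 6; the reaction quotient is Q = [Al³⁺]^2/[Pb²⁺]^3 = 4 × 10^6.
E = E° − (RT/nF) ln Q = 1.53 − (8.314×288)/(6×96500) × (15.202) = 1.530 − 0.063 = 1.467 V.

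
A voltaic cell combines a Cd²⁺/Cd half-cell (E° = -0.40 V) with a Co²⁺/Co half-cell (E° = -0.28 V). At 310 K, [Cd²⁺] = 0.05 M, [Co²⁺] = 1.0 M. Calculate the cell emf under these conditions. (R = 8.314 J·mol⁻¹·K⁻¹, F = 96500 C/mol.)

The Co²⁺/Co couple has the higher reduction potential and acts as the cathode, so E°_cell = -0.28 − (-0.40) = 0.12 V.
Balancing electrons gives n = 2; the reaction quotient is Q = [Cd²⁺]/[Co²⁺] = 0.0500.
E = E° − (RT/nF) ln Q = 0.12 − (8.314×310)/(2×96500) × (-2.996) = 0.120 + 0.040 = 0.160 V.

0.160 V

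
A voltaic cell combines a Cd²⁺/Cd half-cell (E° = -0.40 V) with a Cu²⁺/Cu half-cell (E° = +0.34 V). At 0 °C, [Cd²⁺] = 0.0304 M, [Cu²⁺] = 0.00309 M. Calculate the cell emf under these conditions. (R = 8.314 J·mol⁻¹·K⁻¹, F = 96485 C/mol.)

The Cu²⁺/Cu couple has the higher reduction potential and acts as the cathode, so E°_cell = +0.34 − (-0.40) = 0.74 V.
Balancing electrons gives n = 2; the reaction quotient is Q = [Cd²⁺]/[Cu²⁺] = 9.84.
E = E° − (RT/nF) ln Q = 0.74 − (8.314×273)/(2×96485) × (2.286) = 0.740 − 0.027 = 0.713 V.

0.713 V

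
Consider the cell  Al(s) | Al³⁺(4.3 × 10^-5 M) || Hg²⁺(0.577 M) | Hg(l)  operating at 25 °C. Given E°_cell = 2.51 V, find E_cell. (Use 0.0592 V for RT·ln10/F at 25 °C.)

2.59 V

Balancing electrons gives n = 6; the reaction quotient is Q = [Al³⁺]^2/[Hg²⁺]^3 = 9.63 × 10^-9.
At 25 °C, E = E° − (0.0592/n) log Q = 2.51 − (0.0592/6)(-8.017) = 2.510 + 0.079 = 2.589 V.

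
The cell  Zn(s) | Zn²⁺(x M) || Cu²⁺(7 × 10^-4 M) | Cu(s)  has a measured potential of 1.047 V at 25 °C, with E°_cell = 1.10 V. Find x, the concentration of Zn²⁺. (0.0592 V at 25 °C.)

From the Nernst equation, log Q = n(E° − E)/0.0592 = 2(1.10 − 1.047)/0.0592 = 1.791, so Q = 61.7.
With Q = [Zn²⁺]/[Cu²⁺] and the known concentrations, [Zn²⁺] in the numerator gives [Zn²⁺] = 0.043 M.

0.043 M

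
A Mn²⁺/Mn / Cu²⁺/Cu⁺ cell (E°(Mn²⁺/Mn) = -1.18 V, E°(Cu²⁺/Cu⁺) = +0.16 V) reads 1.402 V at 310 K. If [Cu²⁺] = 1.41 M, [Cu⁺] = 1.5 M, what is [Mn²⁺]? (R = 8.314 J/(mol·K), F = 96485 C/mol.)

0.0085 M

From the Nernst equation, ln Q = nF(E° − E)/RT = 2×96485×(1.34 − 1.402)/(8.314×310) = -4.642, so Q = 0.00964.
With Q = [Mn²⁺]·[Cu⁺]^2/[Cu²⁺]^2 and the known concentrations, [Mn²⁺] in the numerator gives [Mn²⁺] = 0.0085 M.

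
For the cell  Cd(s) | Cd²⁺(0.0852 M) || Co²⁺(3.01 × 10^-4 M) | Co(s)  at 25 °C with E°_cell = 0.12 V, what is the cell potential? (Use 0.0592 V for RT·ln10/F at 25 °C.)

0.047 V

Balancing electrons gives n = 2; the reaction quotient is Q = [Cd²⁺]/[Co²⁺] = 283.
At 25 °C, E = E° − (0.0592/n) log Q = 0.12 − (0.0592/2)(2.452) = 0.120 − 0.073 = 0.047 V.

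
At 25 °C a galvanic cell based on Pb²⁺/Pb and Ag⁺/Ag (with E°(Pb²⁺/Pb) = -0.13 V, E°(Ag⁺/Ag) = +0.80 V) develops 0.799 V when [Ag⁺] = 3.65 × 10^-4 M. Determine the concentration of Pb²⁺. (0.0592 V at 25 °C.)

From the Nernst equation, log Q = n(E° − E)/0.0592 = 2(0.93 − 0.799)/0.0592 = 4.426, so Q = 2.66 × 10^4.
With Q = [Pb²⁺]/[Ag⁺]^2 and the known concentrations, [Pb²⁺] in the numerator gives [Pb²⁺] = 0.0036 M.

0.0036 M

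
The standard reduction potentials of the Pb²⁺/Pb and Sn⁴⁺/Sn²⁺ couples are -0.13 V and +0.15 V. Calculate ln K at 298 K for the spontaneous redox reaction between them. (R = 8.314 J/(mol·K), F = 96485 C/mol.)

E°_cell = +0.15 − (-0.13) = 0.28 V, with n = 2 electrons transferred.
At equilibrium E = 0, so the Nernst equation gives ln K = nFE°/RT = (2)(96485)(0.28)/((8.314)(298)) = 21.81.

ln K = 21.8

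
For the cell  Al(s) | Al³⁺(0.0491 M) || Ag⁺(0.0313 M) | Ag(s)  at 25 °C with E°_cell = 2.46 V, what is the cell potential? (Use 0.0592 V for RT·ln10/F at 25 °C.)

Balancing electrons gives n = 3; the reaction quotient is Q = [Al³⁺]/[Ag⁺]^3 = 1600.
At 25 °C, E = E° − (0.0592/n) log Q = 2.46 − (0.0592/3)(3.204) = 2.460 − 0.063 = 2.397 V.

2.40 V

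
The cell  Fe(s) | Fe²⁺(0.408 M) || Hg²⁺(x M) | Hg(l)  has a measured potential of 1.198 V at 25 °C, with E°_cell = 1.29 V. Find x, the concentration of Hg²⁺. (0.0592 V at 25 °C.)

3.2 × 10^-4 M

From the Nernst equation, log Q = n(E° − E)/0.0592 = 2(1.29 − 1.198)/0.0592 = 3.108, so Q = 1280.
With Q = [Fe²⁺]/[Hg²⁺] and the known concentrations, [Hg²⁺] in the denominator gives [Hg²⁺] = 3.2 × 10^-4 M.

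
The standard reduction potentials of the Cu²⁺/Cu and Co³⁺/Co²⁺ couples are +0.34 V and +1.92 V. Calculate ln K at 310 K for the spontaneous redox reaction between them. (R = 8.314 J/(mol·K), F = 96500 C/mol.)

ln K = 118.3

E°_cell = +1.92 − (+0.34) = 1.58 V, with n = 2 electrons transferred.
At equilibrium E = 0, so the Nernst equation gives ln K = nFE°/RT = (2)(96500)(1.58)/((8.314)(310)) = 118.32.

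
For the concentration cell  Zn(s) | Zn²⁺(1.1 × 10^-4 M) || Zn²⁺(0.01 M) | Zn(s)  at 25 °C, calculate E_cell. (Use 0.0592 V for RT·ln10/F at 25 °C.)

0.058 V

Both half-cells are Zn²⁺/Zn, so E°_cell = 0. The concentrated side is the cathode; the cell reaction moves Zn²⁺ from high to low concentration with n = 2.
Q = [Zn²⁺]_dilute/[Zn²⁺]_conc = 1.1 × 10^-4/0.01 = 0.0110.
E = 0 − (0.0592/2) log Q = −(0.0592/2)(-1.959) = 0.0580 V.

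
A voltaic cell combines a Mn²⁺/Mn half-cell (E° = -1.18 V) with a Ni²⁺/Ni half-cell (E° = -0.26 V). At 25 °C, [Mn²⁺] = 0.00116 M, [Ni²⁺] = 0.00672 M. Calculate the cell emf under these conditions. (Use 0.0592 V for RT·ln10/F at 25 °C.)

0.943 V

The Ni²⁺/Ni couple has the higher reduction potential and acts as the cathode, so E°_cell = -0.26 − (-1.18) = 0.92 V.
Balancing electrons gives n = 2; the reaction quotient is Q = [Mn²⁺]/[Ni²⁺] = 0.173.
At 25 °C, E = E° − (0.0592/n) log Q = 0.92 − (0.0592/2)(-0.763) = 0.920 + 0.023 = 0.943 V.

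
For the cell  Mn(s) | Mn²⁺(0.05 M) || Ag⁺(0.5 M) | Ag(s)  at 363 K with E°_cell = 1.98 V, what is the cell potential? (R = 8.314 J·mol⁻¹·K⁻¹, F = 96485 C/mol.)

2.01 V

Balancing electrons gives n = 2; the reaction quotient is Q = [Mn²⁺]/[Ag⁺]^2 = 0.200.
E = E° − (RT/nF) ln Q = 1.98 − (8.314×363)/(2×96485) × (-1.609) = 1.980 + 0.025 = 2.005 V.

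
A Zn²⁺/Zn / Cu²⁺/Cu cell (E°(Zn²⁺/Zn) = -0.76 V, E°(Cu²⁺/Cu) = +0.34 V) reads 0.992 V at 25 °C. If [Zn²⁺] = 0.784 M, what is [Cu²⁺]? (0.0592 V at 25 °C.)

From the Nernst equation, log Q = n(E° − E)/0.0592 = 2(1.10 − 0.992)/0.0592 = 3.649, so Q = 4450.
With Q = [Zn²⁺]/[Cu²⁺] and the known concentrations, [Cu²⁺] in the denominator gives [Cu²⁺] = 1.8 × 10^-4 M.

1.8 × 10^-4 M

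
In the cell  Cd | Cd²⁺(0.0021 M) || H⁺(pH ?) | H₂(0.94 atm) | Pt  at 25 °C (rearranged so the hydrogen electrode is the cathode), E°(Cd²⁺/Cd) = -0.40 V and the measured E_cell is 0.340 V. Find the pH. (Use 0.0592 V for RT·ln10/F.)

pH = 2.37

E°_cell = 0.40 V and n = 2.
log Q = n(E° − E)/0.0592 = 2×(0.40 − 0.340)/0.0592 = 2.027.
With Q = [Cd²⁺]·P(H₂) / [H⁺]^2, solving for [H⁺] gives log[H⁺] = -2.366, so pH = 2.37.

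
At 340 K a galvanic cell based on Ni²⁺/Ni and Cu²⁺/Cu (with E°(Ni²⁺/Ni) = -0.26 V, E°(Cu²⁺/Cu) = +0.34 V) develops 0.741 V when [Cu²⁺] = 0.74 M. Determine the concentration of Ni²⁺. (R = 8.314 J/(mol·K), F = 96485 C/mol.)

4.9 × 10^-5 M

From the Nernst equation, ln Q = nF(E° − E)/RT = 2×96485×(0.60 − 0.741)/(8.314×340) = -9.625, so Q = 6.6 × 10^-5.
With Q = [Ni²⁺]/[Cu²⁺] and the known concentrations, [Ni²⁺] in the numerator gives [Ni²⁺] = 4.9 × 10^-5 M.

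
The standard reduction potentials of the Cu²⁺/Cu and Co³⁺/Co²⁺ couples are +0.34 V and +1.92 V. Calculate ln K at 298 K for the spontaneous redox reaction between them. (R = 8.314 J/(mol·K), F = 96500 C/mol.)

E°_cell = +1.92 − (+0.34) = 1.58 V, with n = 2 electrons transferred.
At equilibrium E = 0, so the Nernst equation gives ln K = nFE°/RT = (2)(96500)(1.58)/((8.314)(298)) = 123.08.

ln K = 123.1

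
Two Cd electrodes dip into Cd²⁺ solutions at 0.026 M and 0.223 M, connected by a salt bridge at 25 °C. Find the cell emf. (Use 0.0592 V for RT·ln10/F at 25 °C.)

Both half-cells are Cd²⁺/Cd, so E°_cell = 0. The concentrated side is the cathode; the cell reaction moves Cd²⁺ from high to low concentration with n = 2.
Q = [Cd²⁺]_dilute/[Cd²⁺]_conc = 0.026/0.223 = 0.117.
E = 0 − (0.0592/2) log Q = −(0.0592/2)(-0.933) = 0.0276 V.

0.028 V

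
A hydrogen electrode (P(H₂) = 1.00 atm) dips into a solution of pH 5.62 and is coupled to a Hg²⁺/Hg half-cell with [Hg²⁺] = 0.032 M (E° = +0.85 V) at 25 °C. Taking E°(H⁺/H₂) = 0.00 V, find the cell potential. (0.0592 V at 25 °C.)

The Hg²⁺/Hg couple is the cathode, so E°_cell = 0.85 V; n = 2.
[H⁺] = 10^(−5.62) = 2.4 × 10^-6 M, and Q = [H⁺]^2 / ([Hg²⁺]·P(H₂)) = 1.8 × 10^-10.
E = E° − (0.0592/2) log Q = 0.85 − (0.0592/2)(-9.745) = 1.138 V.

1.14 V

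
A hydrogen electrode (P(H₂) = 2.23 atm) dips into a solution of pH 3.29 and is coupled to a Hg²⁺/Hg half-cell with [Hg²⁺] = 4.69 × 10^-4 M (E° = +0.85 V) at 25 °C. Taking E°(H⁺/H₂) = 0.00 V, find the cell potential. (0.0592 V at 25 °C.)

The Hg²⁺/Hg couple is the cathode, so E°_cell = 0.85 V; n = 2.
[H⁺] = 10^(−3.29) = 5.1 × 10^-4 M, and Q = [H⁺]^2 / ([Hg²⁺]·P(H₂)) = 2.51 × 10^-4.
E = E° − (0.0592/2) log Q = 0.85 − (0.0592/2)(-3.599) = 0.957 V.

0.96 V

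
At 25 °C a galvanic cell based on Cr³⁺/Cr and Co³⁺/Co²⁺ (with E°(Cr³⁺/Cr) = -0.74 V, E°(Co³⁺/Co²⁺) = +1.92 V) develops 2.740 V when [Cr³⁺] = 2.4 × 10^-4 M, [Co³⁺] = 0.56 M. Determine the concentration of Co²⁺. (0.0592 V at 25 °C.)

0.4 M

From the Nernst equation, log Q = n(E° − E)/0.0592 = 3(2.66 − 2.740)/0.0592 = -4.054, so Q = 8.83 × 10^-5.
With Q = [Cr³⁺]·[Co²⁺]^3/[Co³⁺]^3 and the known concentrations, [Co²⁺]^3 in the numerator gives [Co²⁺] = 0.4 M.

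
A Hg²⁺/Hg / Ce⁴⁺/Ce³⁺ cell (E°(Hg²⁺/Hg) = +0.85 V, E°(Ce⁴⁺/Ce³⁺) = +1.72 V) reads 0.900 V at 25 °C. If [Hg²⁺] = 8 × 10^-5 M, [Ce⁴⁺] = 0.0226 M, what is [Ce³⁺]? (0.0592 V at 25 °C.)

0.79 M

From the Nernst equation, log Q = n(E° − E)/0.0592 = 2(0.87 − 0.900)/0.0592 = -1.014, so Q = 0.0969.
With Q = [Hg²⁺]·[Ce³⁺]^2/[Ce⁴⁺]^2 and the known concentrations, [Ce³⁺]^2 in the numerator gives [Ce³⁺] = 0.79 M.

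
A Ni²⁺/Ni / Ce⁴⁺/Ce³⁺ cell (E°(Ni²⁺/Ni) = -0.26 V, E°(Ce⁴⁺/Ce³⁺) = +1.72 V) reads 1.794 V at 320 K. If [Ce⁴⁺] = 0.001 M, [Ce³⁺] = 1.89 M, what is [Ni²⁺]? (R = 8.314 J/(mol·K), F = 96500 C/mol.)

0.2 M

From the Nernst equation, ln Q = nF(E° − E)/RT = 2×96500×(1.98 − 1.794)/(8.314×320) = 13.493, so Q = 7.24 × 10^5.
With Q = [Ni²⁺]·[Ce³⁺]^2/[Ce⁴⁺]^2 and the known concentrations, [Ni²⁺] in the numerator gives [Ni²⁺] = 0.2 M.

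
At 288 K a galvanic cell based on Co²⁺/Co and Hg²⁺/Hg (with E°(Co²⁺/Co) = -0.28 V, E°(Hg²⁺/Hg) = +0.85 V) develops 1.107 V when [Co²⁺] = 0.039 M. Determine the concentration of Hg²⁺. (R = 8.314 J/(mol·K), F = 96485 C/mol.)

0.0061 M

From the Nernst equation, ln Q = nF(E° − E)/RT = 2×96485×(1.13 − 1.107)/(8.314×288) = 1.854, so Q = 6.38.
With Q = [Co²⁺]/[Hg²⁺] and the known concentrations, [Hg²⁺] in the denominator gives [Hg²⁺] = 0.0061 M.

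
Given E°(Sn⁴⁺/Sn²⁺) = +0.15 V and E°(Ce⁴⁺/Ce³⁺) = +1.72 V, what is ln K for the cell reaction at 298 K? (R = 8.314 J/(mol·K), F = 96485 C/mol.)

ln K = 122.3

E°_cell = +1.72 − (+0.15) = 1.57 V, with n = 2 electrons transferred.
At equilibrium E = 0, so the Nernst equation gives ln K = nFE°/RT = (2)(96485)(1.57)/((8.314)(298)) = 122.28.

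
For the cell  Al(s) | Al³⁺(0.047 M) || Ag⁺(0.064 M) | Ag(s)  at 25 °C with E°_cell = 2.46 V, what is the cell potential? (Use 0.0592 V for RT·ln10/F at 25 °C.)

2.42 V

Balancing electrons gives n = 3; the reaction quotient is Q = [Al³⁺]/[Ag⁺]^3 = 179.
At 25 °C, E = E° − (0.0592/n) log Q = 2.46 − (0.0592/3)(2.254) = 2.460 − 0.044 = 2.416 V.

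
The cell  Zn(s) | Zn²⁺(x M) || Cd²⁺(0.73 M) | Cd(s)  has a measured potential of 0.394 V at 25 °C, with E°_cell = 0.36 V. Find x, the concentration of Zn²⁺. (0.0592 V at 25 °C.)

0.052 M

From the Nernst equation, log Q = n(E° − E)/0.0592 = 2(0.36 − 0.394)/0.0592 = -1.149, so Q = 0.0710.
With Q = [Zn²⁺]/[Cd²⁺] and the known concentrations, [Zn²⁺] in the numerator gives [Zn²⁺] = 0.052 M.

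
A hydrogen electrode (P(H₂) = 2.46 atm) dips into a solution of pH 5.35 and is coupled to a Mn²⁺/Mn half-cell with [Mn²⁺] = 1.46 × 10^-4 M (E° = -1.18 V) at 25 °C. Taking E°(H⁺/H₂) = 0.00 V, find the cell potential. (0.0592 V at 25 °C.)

The hydrogen couple is the cathode, so E°_cell = 1.18 V; n = 2.
[H⁺] = 10^(−5.35) = 4.5 × 10^-6 M, and Q = [Mn²⁺]·P(H₂) / [H⁺]^2 = 1.8 × 10^7.
E = E° − (0.0592/2) log Q = 1.18 − (0.0592/2)(7.255) = 0.965 V.

0.97 V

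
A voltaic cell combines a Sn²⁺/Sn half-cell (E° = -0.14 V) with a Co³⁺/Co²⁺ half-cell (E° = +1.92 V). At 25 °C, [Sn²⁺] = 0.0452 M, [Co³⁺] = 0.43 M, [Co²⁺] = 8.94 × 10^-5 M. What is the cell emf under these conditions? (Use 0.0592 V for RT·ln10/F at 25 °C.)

The Co³⁺/Co²⁺ couple has the higher reduction potential and acts as the cathode, so E°_cell = +1.92 − (-0.14) = 2.06 V.
Balancing electrons gives n = 2; the reaction quotient is Q = [Sn²⁺]·[Co²⁺]^2/[Co³⁺]^2 = 1.95 × 10^-9.
At 25 °C, E = E° − (0.0592/n) log Q = 2.06 − (0.0592/2)(-8.709) = 2.060 + 0.258 = 2.318 V.

2.32 V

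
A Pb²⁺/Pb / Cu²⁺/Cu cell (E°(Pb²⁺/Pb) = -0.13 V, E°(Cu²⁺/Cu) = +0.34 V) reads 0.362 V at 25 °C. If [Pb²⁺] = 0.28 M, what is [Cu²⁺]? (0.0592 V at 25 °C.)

From the Nernst equation, log Q = n(E° − E)/0.0592 = 2(0.47 − 0.362)/0.0592 = 3.649, so Q = 4450.
With Q = [Pb²⁺]/[Cu²⁺] and the known concentrations, [Cu²⁺] in the denominator gives [Cu²⁺] = 6.3 × 10^-5 M.

6.3 × 10^-5 M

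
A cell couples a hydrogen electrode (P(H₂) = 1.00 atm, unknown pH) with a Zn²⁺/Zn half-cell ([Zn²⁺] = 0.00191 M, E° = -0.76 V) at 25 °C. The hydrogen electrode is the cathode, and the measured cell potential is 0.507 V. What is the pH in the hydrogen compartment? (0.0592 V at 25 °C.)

E°_cell = 0.76 V and n = 2.
log Q = n(E° − E)/0.0592 = 2×(0.76 − 0.507)/0.0592 = 8.547.
With Q = [Zn²⁺]·P(H₂) / [H⁺]^2, solving for [H⁺] gives log[H⁺] = -5.633, so pH = 5.63.

pH = 5.63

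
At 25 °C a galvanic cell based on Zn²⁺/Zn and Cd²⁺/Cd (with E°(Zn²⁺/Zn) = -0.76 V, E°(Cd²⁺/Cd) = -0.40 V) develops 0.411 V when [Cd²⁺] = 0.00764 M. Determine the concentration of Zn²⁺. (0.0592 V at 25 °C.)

From the Nernst equation, log Q = n(E° − E)/0.0592 = 2(0.36 − 0.411)/0.0592 = -1.723, so Q = 0.0189.
With Q = [Zn²⁺]/[Cd²⁺] and the known concentrations, [Zn²⁺] in the numerator gives [Zn²⁺] = 1.4 × 10^-4 M.

1.4 × 10^-4 M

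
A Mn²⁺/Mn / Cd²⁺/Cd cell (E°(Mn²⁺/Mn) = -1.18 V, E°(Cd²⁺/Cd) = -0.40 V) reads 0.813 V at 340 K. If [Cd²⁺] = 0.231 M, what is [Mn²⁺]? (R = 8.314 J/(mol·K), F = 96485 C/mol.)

From the Nernst equation, ln Q = nF(E° − E)/RT = 2×96485×(0.78 − 0.813)/(8.314×340) = -2.253, so Q = 0.105.
With Q = [Mn²⁺]/[Cd²⁺] and the known concentrations, [Mn²⁺] in the numerator gives [Mn²⁺] = 0.024 M.

0.024 M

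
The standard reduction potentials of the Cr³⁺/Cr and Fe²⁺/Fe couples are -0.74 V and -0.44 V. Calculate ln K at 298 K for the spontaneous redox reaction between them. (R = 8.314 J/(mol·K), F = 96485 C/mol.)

E°_cell = -0.44 − (-0.74) = 0.30 V, with n = 6 electrons transferred.
At equilibrium E = 0, so the Nernst equation gives ln K = nFE°/RT = (6)(96485)(0.30)/((8.314)(298)) = 70.10.

ln K = 70.1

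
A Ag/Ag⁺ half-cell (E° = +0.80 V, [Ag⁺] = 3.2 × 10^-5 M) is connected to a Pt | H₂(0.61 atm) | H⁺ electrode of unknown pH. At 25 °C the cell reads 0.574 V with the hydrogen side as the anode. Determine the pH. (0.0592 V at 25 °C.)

pH = 0.78

E°_cell = 0.80 V and n = 2.
log Q = n(E° − E)/0.0592 = 2×(0.80 − 0.574)/0.0592 = 7.635.
With Q = [H⁺]^2 / ([Ag⁺]^2·P(H₂)), solving for [H⁺] gives log[H⁺] = -0.785, so pH = 0.78.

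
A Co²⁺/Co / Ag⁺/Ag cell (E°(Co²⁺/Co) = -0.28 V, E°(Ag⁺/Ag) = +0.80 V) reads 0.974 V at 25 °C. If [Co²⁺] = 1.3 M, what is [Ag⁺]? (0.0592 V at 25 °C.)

From the Nernst equation, log Q = n(E° − E)/0.0592 = 2(1.08 − 0.974)/0.0592 = 3.581, so Q = 3810.
With Q = [Co²⁺]/[Ag⁺]^2 and the known concentrations, [Ag⁺]^2 in the denominator gives [Ag⁺] = 0.018 M.

0.018 M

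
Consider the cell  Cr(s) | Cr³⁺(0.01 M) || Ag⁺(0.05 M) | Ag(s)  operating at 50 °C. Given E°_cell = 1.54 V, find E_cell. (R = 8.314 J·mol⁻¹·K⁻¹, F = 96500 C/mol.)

1.50 V

Balancing electrons gives n = 3; the reaction quotient is Q = [Cr³⁺]/[Ag⁺]^3 = 80.0.
E = E° − (RT/nF) ln Q = 1.54 − (8.314×323)/(3×96500) × (4.382) = 1.540 − 0.041 = 1.499 V.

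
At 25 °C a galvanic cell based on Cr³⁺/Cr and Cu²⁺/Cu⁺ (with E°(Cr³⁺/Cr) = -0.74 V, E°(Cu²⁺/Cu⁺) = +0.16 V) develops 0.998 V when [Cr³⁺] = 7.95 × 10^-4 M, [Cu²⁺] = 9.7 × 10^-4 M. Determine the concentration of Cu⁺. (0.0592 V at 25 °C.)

2.3 × 10^-4 M

From the Nernst equation, log Q = n(E° − E)/0.0592 = 3(0.90 − 0.998)/0.0592 = -4.966, so Q = 1.08 × 10^-5.
With Q = [Cr³⁺]·[Cu⁺]^3/[Cu²⁺]^3 and the known concentrations, [Cu⁺]^3 in the numerator gives [Cu⁺] = 2.3 × 10^-4 M.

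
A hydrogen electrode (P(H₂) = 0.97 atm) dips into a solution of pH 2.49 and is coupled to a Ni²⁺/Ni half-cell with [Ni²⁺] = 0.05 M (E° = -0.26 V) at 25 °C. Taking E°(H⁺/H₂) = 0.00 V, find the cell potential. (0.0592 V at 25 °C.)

The hydrogen couple is the cathode, so E°_cell = 0.26 V; n = 2.
[H⁺] = 10^(−2.49) = 0.0032 M, and Q = [Ni²⁺]·P(H₂) / [H⁺]^2 = 4630.
E = E° − (0.0592/2) log Q = 0.26 − (0.0592/2)(3.666) = 0.151 V.

0.15 V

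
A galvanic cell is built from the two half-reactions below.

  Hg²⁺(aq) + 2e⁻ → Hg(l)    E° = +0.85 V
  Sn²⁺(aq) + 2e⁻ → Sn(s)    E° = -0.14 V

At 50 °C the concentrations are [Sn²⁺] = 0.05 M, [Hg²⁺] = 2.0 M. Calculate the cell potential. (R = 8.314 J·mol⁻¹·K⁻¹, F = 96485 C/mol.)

1.04 V

The Hg²⁺/Hg couple has the higher reduction potential and acts as the cathode, so E°_cell = +0.85 − (-0.14) = 0.99 V.
Balancing electrons gives n = 2; the reaction quotient is Q = [Sn²⁺]/[Hg²⁺] = 0.0250.
E = E° − (RT/nF) ln Q = 0.99 − (8.314×323)/(2×96485) × (-3.689) = 0.990 + 0.051 = 1.041 V.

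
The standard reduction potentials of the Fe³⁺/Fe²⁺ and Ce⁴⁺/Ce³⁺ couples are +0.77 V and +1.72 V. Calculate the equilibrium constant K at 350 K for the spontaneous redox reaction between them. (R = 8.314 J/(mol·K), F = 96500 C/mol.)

E°_cell = +1.72 − (+0.77) = 0.95 V, with n = 1 electron transferred.
At equilibrium E = 0, so the Nernst equation gives ln K = nFE°/RT = (1)(96500)(0.95)/((8.314)(350)) = 31.50.
K = e^31.50 = 4.8 × 10^13.

4.8 × 10^13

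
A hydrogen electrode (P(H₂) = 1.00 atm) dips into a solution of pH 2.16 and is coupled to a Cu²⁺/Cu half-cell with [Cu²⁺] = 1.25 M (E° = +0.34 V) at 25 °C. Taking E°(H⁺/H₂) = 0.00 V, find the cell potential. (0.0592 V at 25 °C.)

0.47 V

The Cu²⁺/Cu couple is the cathode, so E°_cell = 0.34 V; n = 2.
[H⁺] = 10^(−2.16) = 0.0069 M, and Q = [H⁺]^2 / ([Cu²⁺]·P(H₂)) = 3.83 × 10^-5.
E = E° − (0.0592/2) log Q = 0.34 − (0.0592/2)(-4.417) = 0.471 V.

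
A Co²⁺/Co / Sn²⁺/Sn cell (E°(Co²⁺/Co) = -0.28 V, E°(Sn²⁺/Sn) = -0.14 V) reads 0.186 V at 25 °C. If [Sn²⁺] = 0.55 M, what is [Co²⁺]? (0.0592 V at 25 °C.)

0.015 M

From the Nernst equation, log Q = n(E° − E)/0.0592 = 2(0.14 − 0.186)/0.0592 = -1.554, so Q = 0.0279.
With Q = [Co²⁺]/[Sn²⁺] and the known concentrations, [Co²⁺] in the numerator gives [Co²⁺] = 0.015 M.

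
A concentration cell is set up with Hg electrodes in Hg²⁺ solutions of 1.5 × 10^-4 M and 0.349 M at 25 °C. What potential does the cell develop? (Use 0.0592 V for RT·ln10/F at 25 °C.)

0.100 V

Both half-cells are Hg²⁺/Hg, so E°_cell = 0. The concentrated side is the cathode; the cell reaction moves Hg²⁺ from high to low concentration with n = 2.
Q = [Hg²⁺]_dilute/[Hg²⁺]_conc = 1.5 × 10^-4/0.349 = 4.3 × 10^-4.
E = 0 − (0.0592/2) log Q = −(0.0592/2)(-3.367) = 0.0997 V.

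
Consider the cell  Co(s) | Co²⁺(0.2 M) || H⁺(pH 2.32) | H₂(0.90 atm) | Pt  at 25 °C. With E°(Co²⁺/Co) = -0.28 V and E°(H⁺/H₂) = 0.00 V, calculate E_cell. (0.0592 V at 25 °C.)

0.16 V

The hydrogen couple is the cathode, so E°_cell = 0.28 V; n = 2.
[H⁺] = 10^(−2.32) = 0.0048 M, and Q = [Co²⁺]·P(H₂) / [H⁺]^2 = 7860.
E = E° − (0.0592/2) log Q = 0.28 − (0.0592/2)(3.895) = 0.165 V.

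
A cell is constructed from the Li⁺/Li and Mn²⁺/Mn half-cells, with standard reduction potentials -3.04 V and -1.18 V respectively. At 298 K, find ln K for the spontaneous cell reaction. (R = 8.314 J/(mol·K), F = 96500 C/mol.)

E°_cell = -1.18 − (-3.04) = 1.86 V, with n = 2 electrons transferred.
At equilibrium E = 0, so the Nernst equation gives ln K = nFE°/RT = (2)(96500)(1.86)/((8.314)(298)) = 144.89.

ln K = 144.9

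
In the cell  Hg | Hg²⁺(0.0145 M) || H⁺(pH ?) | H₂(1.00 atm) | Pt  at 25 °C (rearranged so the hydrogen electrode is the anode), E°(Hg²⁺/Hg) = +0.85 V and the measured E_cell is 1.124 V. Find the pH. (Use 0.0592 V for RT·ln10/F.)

pH = 5.55

E°_cell = 0.85 V and n = 2.
log Q = n(E° − E)/0.0592 = 2×(0.85 − 1.124)/0.0592 = -9.257.
With Q = [H⁺]^2 / ([Hg²⁺]·P(H₂)), solving for [H⁺] gives log[H⁺] = -5.548, so pH = 5.55.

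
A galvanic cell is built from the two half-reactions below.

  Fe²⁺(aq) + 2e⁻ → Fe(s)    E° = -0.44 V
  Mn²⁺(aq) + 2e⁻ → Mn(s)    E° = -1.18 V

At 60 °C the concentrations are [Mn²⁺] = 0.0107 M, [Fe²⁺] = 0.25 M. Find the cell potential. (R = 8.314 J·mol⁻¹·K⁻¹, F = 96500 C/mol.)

0.785 V

The Fe²⁺/Fe couple has the higher reduction potential and acts as the cathode, so E°_cell = -0.44 − (-1.18) = 0.74 V.
Balancing electrons gives n = 2; the reaction quotient is Q = [Mn²⁺]/[Fe²⁺] = 0.0428.
E = E° − (RT/nF) ln Q = 0.74 − (8.314×333)/(2×96500) × (-3.151) = 0.740 + 0.045 = 0.785 V.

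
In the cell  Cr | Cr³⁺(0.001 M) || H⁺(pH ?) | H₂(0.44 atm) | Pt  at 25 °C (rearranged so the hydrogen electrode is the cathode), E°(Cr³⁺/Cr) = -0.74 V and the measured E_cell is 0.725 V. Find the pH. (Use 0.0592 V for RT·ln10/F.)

E°_cell = 0.74 V and n = 6.
log Q = n(E° − E)/0.0592 = 6×(0.74 − 0.725)/0.0592 = 1.520.
With Q = [Cr³⁺]^2·P(H₂)^3 / [H⁺]^6, solving for [H⁺] gives log[H⁺] = -1.432, so pH = 1.43.

pH = 1.43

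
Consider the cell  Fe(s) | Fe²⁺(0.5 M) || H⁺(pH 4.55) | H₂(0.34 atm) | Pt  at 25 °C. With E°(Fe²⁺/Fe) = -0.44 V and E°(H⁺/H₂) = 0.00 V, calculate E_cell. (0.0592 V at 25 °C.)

The hydrogen couple is the cathode, so E°_cell = 0.44 V; n = 2.
[H⁺] = 10^(−4.55) = 2.8 × 10^-5 M, and Q = [Fe²⁺]·P(H₂) / [H⁺]^2 = 2.14 × 10^8.
E = E° − (0.0592/2) log Q = 0.44 − (0.0592/2)(8.330) = 0.193 V.

0.19 V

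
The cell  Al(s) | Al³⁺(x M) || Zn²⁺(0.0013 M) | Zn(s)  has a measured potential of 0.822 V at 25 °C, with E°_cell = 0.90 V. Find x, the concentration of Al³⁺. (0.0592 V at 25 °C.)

From the Nernst equation, log Q = n(E° − E)/0.0592 = 6(0.90 − 0.822)/0.0592 = 7.905, so Q = 8.04 × 10^7.
With Q = [Al³⁺]^2/[Zn²⁺]^3 and the known concentrations, [Al³⁺]^2 in the numerator gives [Al³⁺] = 0.42 M.

0.42 M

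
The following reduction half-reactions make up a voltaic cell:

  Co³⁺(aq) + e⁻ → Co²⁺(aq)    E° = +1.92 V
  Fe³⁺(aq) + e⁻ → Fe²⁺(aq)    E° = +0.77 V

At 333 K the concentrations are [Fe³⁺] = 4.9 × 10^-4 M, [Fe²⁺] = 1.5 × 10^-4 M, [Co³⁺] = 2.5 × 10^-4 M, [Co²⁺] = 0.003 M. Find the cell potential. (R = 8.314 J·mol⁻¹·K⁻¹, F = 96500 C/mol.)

The Co³⁺/Co²⁺ couple has the higher reduction potential and acts as the cathode, so E°_cell = +1.92 − (+0.77) = 1.15 V.
Balancing electrons gives n = 1; the reaction quotient is Q = [Fe³⁺]·[Co²⁺]/([Fe²⁺]·[Co³⁺]) = 39.2.
E = E° − (RT/nF) ln Q = 1.15 − (8.314×333)/(1×96500) × (3.669) = 1.150 − 0.105 = 1.045 V.

1.04 V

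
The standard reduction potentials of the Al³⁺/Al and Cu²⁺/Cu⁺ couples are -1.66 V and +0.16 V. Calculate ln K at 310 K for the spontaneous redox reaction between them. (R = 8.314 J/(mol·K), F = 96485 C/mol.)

E°_cell = +0.16 − (-1.66) = 1.82 V, with n = 3 electrons transferred.
At equilibrium E = 0, so the Nernst equation gives ln K = nFE°/RT = (3)(96485)(1.82)/((8.314)(310)) = 204.40.

ln K = 204.4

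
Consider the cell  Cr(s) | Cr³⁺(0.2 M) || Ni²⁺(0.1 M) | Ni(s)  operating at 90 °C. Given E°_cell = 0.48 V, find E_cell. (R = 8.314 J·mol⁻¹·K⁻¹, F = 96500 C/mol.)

0.461 V

Balancing electrons gives n = 6; the reaction quotient is Q = [Cr³⁺]^2/[Ni²⁺]^3 = 40.0.
E = E° − (RT/nF) ln Q = 0.48 − (8.314×363)/(6×96500) × (3.689) = 0.480 − 0.019 = 0.461 V.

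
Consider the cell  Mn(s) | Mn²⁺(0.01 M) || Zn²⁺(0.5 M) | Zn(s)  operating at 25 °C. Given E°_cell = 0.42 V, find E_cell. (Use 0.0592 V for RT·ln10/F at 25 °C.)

0.470 V

Balancing electrons gives n = 2; the reaction quotient is Q = [Mn²⁺]/[Zn²⁺] = 0.0200.
At 25 °C, E = E° − (0.0592/n) log Q = 0.42 − (0.0592/2)(-1.699) = 0.420 + 0.050 = 0.470 V.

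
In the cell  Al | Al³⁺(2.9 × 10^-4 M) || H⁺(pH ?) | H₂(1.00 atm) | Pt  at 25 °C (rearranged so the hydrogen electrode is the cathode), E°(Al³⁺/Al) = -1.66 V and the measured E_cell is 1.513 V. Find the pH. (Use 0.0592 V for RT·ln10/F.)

E°_cell = 1.66 V and n = 6.
log Q = n(E° − E)/0.0592 = 6×(1.66 − 1.513)/0.0592 = 14.899.
With Q = [Al³⁺]^2·P(H₂)^3 / [H⁺]^6, solving for [H⁺] gives log[H⁺] = -3.662, so pH = 3.66.

pH = 3.66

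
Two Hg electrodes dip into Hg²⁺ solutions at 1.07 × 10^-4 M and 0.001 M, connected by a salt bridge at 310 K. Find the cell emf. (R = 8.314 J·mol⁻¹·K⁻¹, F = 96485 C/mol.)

Both half-cells are Hg²⁺/Hg, so E°_cell = 0. The concentrated side is the cathode; the cell reaction moves Hg²⁺ from high to low concentration with n = 2.
Q = [Hg²⁺]_dilute/[Hg²⁺]_conc = 1.07 × 10^-4/0.001 = 0.107.
E = 0 − (RT/nF) ln Q = −((8.314×310)/(2×96485))(-2.235) = 0.0299 V.

0.030 V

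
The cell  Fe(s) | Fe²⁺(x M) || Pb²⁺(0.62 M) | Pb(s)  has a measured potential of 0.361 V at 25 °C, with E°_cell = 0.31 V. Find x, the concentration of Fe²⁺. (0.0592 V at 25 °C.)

From the Nernst equation, log Q = n(E° − E)/0.0592 = 2(0.31 − 0.361)/0.0592 = -1.723, so Q = 0.0189.
With Q = [Fe²⁺]/[Pb²⁺] and the known concentrations, [Fe²⁺] in the numerator gives [Fe²⁺] = 0.012 M.

0.012 M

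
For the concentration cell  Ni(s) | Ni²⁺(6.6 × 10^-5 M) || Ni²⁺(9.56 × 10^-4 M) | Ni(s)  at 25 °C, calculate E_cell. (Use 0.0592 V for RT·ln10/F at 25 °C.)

0.034 V

Both half-cells are Ni²⁺/Ni, so E°_cell = 0. The concentrated side is the cathode; the cell reaction moves Ni²⁺ from high to low concentration with n = 2.
Q = [Ni²⁺]_dilute/[Ni²⁺]_conc = 6.6 × 10^-5/9.56 × 10^-4 = 0.0690.
E = 0 − (0.0592/2) log Q = −(0.0592/2)(-1.161) = 0.0344 V.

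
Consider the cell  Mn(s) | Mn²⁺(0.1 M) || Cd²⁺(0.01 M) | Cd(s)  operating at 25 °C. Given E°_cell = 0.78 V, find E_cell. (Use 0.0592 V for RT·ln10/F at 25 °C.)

0.750 V

Balancing electrons gives n = 2; the reaction quotient is Q = [Mn²⁺]/[Cd²⁺] = 10.0.
At 25 °C, E = E° − (0.0592/n) log Q = 0.78 − (0.0592/2)(1.000) = 0.780 − 0.030 = 0.750 V.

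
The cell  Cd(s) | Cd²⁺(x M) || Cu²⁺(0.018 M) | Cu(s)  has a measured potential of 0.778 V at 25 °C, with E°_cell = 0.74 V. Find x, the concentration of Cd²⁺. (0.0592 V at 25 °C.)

9.4 × 10^-4 M

From the Nernst equation, log Q = n(E° − E)/0.0592 = 2(0.74 − 0.778)/0.0592 = -1.284, so Q = 0.0520.
With Q = [Cd²⁺]/[Cu²⁺] and the known concentrations, [Cd²⁺] in the numerator gives [Cd²⁺] = 9.4 × 10^-4 M.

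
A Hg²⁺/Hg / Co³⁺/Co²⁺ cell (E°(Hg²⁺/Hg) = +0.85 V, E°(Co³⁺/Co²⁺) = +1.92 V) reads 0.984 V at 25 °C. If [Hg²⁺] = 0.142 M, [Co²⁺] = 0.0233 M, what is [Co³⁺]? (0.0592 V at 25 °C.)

3.1 × 10^-4 M

From the Nernst equation, log Q = n(E° − E)/0.0592 = 2(1.07 − 0.984)/0.0592 = 2.905, so Q = 804.
With Q = [Hg²⁺]·[Co²⁺]^2/[Co³⁺]^2 and the known concentrations, [Co³⁺]^2 in the denominator gives [Co³⁺] = 3.1 × 10^-4 M.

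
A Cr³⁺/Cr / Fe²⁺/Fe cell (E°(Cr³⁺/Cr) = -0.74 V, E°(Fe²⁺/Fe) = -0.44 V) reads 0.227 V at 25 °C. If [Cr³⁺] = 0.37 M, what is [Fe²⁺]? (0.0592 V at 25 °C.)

From the Nernst equation, log Q = n(E° − E)/0.0592 = 6(0.30 − 0.227)/0.0592 = 7.399, so Q = 2.5 × 10^7.
With Q = [Cr³⁺]^2/[Fe²⁺]^3 and the known concentrations, [Fe²⁺]^3 in the denominator gives [Fe²⁺] = 0.0018 M.

0.0018 M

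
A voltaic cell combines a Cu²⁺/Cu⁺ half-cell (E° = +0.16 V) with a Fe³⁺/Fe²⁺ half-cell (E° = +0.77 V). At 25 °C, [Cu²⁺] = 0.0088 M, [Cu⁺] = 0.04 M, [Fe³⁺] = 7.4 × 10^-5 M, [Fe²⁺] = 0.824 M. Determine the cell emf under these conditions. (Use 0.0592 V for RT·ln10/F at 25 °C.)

The Fe³⁺/Fe²⁺ couple has the higher reduction potential and acts as the cathode, so E°_cell = +0.77 − (+0.16) = 0.61 V.
Balancing electrons gives n = 1; the reaction quotient is Q = [Cu²⁺]·[Fe²⁺]/([Cu⁺]·[Fe³⁺]) = 2450.
At 25 °C, E = E° − (0.0592/n) log Q = 0.61 − (0.0592/1)(3.389) = 0.610 − 0.201 = 0.409 V.

0.409 V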